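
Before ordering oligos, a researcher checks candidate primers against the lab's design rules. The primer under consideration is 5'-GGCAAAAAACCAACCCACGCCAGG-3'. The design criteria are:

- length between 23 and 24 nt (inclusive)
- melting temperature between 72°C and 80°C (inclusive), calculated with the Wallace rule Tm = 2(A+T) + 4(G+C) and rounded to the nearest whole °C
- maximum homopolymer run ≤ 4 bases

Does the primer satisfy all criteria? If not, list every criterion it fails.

Fails: homopolymer run.

Base counts: A=10, T=0, G=5, C=9 (length 24).
length: length 24 ✓
Tm: Tm = 2·10 + 4·14 = 76°C ✓
homopolymer run: longest run = 6, exceeds 4 ✗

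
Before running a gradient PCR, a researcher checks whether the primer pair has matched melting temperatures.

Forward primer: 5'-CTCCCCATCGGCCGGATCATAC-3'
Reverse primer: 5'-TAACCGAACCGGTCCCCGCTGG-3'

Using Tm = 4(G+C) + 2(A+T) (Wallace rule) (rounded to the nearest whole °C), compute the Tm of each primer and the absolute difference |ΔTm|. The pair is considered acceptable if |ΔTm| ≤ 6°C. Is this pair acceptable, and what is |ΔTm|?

Forward: A=4 T=4 G=4 C=10 → Tm = 2·8 + 4·14 = 72°C.
Reverse: A=4 T=3 G=6 C=9 → Tm = 2·7 + 4·15 = 74°C.
|ΔTm| = |72 − 74| = 2°C, ≤ 6°C.

|ΔTm| = 2°C; the pair is acceptable.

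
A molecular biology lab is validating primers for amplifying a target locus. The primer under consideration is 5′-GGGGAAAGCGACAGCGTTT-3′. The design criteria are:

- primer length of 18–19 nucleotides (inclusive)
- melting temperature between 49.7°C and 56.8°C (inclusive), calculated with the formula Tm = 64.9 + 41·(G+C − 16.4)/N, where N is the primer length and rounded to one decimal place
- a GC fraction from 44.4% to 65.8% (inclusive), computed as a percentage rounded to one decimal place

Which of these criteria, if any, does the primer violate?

Base counts: A=5, T=3, G=8, C=3 (length 19).
length: length 19 ✓
Tm: Tm = 64.9 + 41·(11 − 16.4)/19 = 53.2°C ✓
GC content: GC 11/19 = 57.9% ✓

Meets all criteria.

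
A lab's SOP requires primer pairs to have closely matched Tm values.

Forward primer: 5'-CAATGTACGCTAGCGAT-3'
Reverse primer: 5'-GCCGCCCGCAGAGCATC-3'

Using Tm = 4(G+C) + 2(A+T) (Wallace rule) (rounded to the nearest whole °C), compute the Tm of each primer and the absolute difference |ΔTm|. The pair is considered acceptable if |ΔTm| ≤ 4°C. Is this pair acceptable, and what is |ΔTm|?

|ΔTm| = 10°C; the pair is not acceptable.

Forward: A=5 T=4 G=4 C=4 → Tm = 2·9 + 4·8 = 50°C.
Reverse: A=3 T=1 G=5 C=8 → Tm = 2·4 + 4·13 = 60°C.
|ΔTm| = |50 − 60| = 10°C, > 4°C.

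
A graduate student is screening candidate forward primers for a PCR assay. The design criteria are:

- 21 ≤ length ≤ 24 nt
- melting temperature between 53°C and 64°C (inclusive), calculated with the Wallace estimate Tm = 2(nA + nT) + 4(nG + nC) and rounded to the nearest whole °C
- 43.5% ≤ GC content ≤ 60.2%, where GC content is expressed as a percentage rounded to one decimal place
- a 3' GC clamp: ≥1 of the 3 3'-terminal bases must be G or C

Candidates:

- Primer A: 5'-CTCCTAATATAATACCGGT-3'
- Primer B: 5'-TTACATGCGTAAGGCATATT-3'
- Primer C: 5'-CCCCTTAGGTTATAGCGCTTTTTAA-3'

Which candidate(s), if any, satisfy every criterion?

None of the candidates satisfy all criteria.

Primer A (19 nt, A=6 T=6 G=2 C=5): length 19, outside 21–24 ✗; Tm = 2·12 + 4·7 = 52°C, outside 53–64°C ✗; GC 7/19 = 36.8%, outside 43.5–60.2% ✗; 3' end GGT has 2 G/C ✓ — fails.
Primer B (20 nt, A=6 T=7 G=4 C=3): length 20, outside 21–24 ✗; Tm = 2·13 + 4·7 = 54°C ✓; GC 7/20 = 35.0%, outside 43.5–60.2% ✗; 3' end ATT has 0 G/C, need ≥1 ✗ — fails.
Primer C (25 nt, A=5 T=10 G=4 C=6): length 25, outside 21–24 ✗; Tm = 2·15 + 4·10 = 70°C, outside 53–64°C ✗; GC 10/25 = 40.0%, outside 43.5–60.2% ✗; 3' end TAA has 0 G/C, need ≥1 ✗ — fails.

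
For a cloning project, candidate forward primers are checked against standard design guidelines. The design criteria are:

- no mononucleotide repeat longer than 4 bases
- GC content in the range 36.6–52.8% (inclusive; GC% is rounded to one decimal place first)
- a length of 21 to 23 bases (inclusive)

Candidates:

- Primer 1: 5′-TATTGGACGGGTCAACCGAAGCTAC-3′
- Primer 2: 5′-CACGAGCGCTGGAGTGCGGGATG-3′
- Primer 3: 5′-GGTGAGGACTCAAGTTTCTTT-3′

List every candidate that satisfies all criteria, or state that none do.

Primer 1 (25 nt, A=7 T=5 G=7 C=6): longest run = 3 ✓; GC 13/25 = 52.0% ✓; length 25, outside 21–23 ✗ — fails.
Primer 2 (23 nt, A=4 T=3 G=11 C=5): longest run = 3 ✓; GC 16/23 = 69.6%, outside 36.6–52.8% ✗; length 23 ✓ — fails.
Primer 3 (21 nt, A=4 T=8 G=6 C=3): longest run = 3 ✓; GC 9/21 = 42.9% ✓; length 21 ✓ — passes.

Primer 3 only.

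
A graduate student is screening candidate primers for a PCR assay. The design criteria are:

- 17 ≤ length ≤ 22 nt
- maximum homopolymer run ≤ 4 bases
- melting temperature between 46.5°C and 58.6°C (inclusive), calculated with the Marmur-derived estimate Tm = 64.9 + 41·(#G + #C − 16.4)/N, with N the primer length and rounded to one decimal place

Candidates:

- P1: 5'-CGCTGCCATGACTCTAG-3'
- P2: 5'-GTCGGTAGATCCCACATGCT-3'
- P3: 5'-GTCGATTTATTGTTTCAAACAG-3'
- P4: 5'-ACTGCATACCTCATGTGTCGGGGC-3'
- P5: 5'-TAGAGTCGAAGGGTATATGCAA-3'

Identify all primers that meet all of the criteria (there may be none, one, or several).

P1, P2, P3 and P5.

P1 (17 nt, A=3 T=4 G=4 C=6): length 17 ✓; longest run = 2 ✓; Tm = 64.9 + 41·(10 − 16.4)/17 = 49.5°C ✓ — passes.
P2 (20 nt, A=4 T=5 G=5 C=6): length 20 ✓; longest run = 3 ✓; Tm = 64.9 + 41·(11 − 16.4)/20 = 53.8°C ✓ — passes.
P3 (22 nt, A=6 T=9 G=4 C=3): length 22 ✓; longest run = 3 ✓; Tm = 64.9 + 41·(7 − 16.4)/22 = 47.4°C ✓ — passes.
P4 (24 nt, A=4 T=6 G=7 C=7): length 24, outside 17–22 ✗; longest run = 4 ✓; Tm = 64.9 + 41·(14 − 16.4)/24 = 60.8°C, outside 46.5–58.6°C ✗ — fails.
P5 (22 nt, A=8 T=5 G=7 C=2): length 22 ✓; longest run = 3 ✓; Tm = 64.9 + 41·(9 − 16.4)/22 = 51.1°C ✓ — passes.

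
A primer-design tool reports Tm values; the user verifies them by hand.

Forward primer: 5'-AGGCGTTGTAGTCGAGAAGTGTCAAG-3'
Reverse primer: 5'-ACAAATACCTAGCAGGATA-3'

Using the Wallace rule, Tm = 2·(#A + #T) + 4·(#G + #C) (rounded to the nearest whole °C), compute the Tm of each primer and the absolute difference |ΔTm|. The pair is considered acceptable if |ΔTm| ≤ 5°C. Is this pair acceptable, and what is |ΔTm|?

|ΔTm| = 26°C; the pair is not acceptable.

Forward: A=7 T=6 G=10 C=3 → Tm = 2·13 + 4·13 = 78°C.
Reverse: A=9 T=3 G=3 C=4 → Tm = 2·12 + 4·7 = 52°C.
|ΔTm| = |78 − 52| = 26°C, > 5°C.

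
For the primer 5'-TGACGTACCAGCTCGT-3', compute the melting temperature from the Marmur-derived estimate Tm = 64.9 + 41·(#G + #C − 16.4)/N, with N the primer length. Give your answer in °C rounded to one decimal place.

45.9°C

Base counts: A=3, T=4, G=4, C=5; G+C = 9, N = 16.
Tm = 64.9 + 41·(9 − 16.4)/16 = 64.9 + -303.40/16 = 45.9°C.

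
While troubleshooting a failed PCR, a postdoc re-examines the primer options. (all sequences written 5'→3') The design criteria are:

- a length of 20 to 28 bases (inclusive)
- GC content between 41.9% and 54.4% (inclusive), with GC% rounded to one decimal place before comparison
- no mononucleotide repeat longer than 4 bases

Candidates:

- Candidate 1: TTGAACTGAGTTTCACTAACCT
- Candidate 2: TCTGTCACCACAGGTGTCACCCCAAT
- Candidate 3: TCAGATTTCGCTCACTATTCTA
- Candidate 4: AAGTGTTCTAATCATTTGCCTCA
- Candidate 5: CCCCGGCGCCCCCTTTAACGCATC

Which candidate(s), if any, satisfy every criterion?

Candidate 2 only.

Candidate 1 (22 nt, A=6 T=8 G=3 C=5): length 22 ✓; GC 8/22 = 36.4%, outside 41.9–54.4% ✗; longest run = 3 ✓ — fails.
Candidate 2 (26 nt, A=6 T=6 G=4 C=10): length 26 ✓; GC 14/26 = 53.8% ✓; longest run = 4 ✓ — passes.
Candidate 3 (22 nt, A=5 T=9 G=2 C=6): length 22 ✓; GC 8/22 = 36.4%, outside 41.9–54.4% ✗; longest run = 3 ✓ — fails.
Candidate 4 (23 nt, A=6 T=9 G=3 C=5): length 23 ✓; GC 8/23 = 34.8%, outside 41.9–54.4% ✗; longest run = 3 ✓ — fails.
Candidate 5 (24 nt, A=3 T=4 G=4 C=13): length 24 ✓; GC 17/24 = 70.8%, outside 41.9–54.4% ✗; longest run = 5, exceeds 4 ✗ — fails.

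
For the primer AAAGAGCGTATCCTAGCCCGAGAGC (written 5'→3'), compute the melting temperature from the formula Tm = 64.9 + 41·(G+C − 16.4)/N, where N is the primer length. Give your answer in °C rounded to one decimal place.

61.0°C

Base counts: A=8, T=3, G=7, C=7; G+C = 14, N = 25.
Tm = 64.9 + 41·(14 − 16.4)/25 = 64.9 + -98.40/25 = 61.0°C.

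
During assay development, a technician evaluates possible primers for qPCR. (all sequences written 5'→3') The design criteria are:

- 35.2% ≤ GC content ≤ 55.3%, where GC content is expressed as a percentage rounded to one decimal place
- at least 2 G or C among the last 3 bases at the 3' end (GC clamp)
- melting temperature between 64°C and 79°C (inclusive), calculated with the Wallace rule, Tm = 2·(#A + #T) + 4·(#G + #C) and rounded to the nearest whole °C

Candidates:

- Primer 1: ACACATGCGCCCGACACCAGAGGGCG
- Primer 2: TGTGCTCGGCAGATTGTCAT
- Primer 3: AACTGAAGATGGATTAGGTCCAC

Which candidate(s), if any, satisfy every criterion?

Primer 1 (26 nt, A=7 T=1 G=8 C=10): GC 18/26 = 69.2%, outside 35.2–55.3% ✗; 3' end GCG has 3 G/C ✓; Tm = 2·8 + 4·18 = 88°C, outside 64–79°C ✗ — fails.
Primer 2 (20 nt, A=3 T=7 G=6 C=4): GC 10/20 = 50.0% ✓; 3' end CAT has 1 G/C, need ≥2 ✗; Tm = 2·10 + 4·10 = 60°C, outside 64–79°C ✗ — fails.
Primer 3 (23 nt, A=8 T=5 G=6 C=4): GC 10/23 = 43.5% ✓; 3' end CAC has 2 G/C ✓; Tm = 2·13 + 4·10 = 66°C ✓ — passes.

Primer 3 only.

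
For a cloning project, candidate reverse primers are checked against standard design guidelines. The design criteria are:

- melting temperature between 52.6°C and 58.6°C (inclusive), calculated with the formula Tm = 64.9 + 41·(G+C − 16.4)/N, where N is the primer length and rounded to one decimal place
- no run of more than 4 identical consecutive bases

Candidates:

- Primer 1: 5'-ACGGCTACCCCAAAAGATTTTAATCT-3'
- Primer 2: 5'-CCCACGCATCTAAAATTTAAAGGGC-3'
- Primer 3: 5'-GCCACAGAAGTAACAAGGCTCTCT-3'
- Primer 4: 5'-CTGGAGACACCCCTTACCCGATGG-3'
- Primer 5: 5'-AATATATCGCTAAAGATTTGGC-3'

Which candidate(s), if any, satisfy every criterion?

Primer 1 (26 nt, A=9 T=7 G=3 C=7): Tm = 64.9 + 41·(10 − 16.4)/26 = 54.8°C ✓; longest run = 4 ✓ — passes.
Primer 2 (25 nt, A=9 T=5 G=4 C=7): Tm = 64.9 + 41·(11 − 16.4)/25 = 56.0°C ✓; longest run = 4 ✓ — passes.
Primer 3 (24 nt, A=8 T=4 G=5 C=7): Tm = 64.9 + 41·(12 − 16.4)/24 = 57.4°C ✓; longest run = 2 ✓ — passes.
Primer 4 (24 nt, A=5 T=4 G=6 C=9): Tm = 64.9 + 41·(15 − 16.4)/24 = 62.5°C, outside 52.6–58.6°C ✗; longest run = 4 ✓ — fails.
Primer 5 (22 nt, A=8 T=7 G=4 C=3): Tm = 64.9 + 41·(7 − 16.4)/22 = 47.4°C, outside 52.6–58.6°C ✗; longest run = 3 ✓ — fails.

Primer 1, Primer 2 and Primer 3.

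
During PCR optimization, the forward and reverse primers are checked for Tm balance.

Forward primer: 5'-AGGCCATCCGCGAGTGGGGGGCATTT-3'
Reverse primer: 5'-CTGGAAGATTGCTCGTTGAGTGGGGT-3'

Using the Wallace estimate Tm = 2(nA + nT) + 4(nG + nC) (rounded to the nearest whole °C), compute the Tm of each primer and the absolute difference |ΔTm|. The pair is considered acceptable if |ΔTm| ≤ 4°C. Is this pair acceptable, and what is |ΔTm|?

Forward: A=4 T=5 G=11 C=6 → Tm = 2·9 + 4·17 = 86°C.
Reverse: A=4 T=8 G=11 C=3 → Tm = 2·12 + 4·14 = 80°C.
|ΔTm| = |86 − 80| = 6°C, > 4°C.

|ΔTm| = 6°C; the pair is not acceptable.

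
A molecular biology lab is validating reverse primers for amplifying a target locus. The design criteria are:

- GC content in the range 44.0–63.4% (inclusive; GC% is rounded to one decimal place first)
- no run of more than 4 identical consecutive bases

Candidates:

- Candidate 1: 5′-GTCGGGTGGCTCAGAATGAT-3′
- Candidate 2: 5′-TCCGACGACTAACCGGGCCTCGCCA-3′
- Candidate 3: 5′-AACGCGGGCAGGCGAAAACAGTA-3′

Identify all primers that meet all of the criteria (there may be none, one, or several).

Candidate 1 (20 nt, A=4 T=5 G=8 C=3): GC 11/20 = 55.0% ✓; longest run = 3 ✓ — passes.
Candidate 2 (25 nt, A=5 T=3 G=6 C=11): GC 17/25 = 68.0%, outside 44.0–63.4% ✗; longest run = 3 ✓ — fails.
Candidate 3 (23 nt, A=9 T=1 G=8 C=5): GC 13/23 = 56.5% ✓; longest run = 4 ✓ — passes.

Candidate 1 and Candidate 3.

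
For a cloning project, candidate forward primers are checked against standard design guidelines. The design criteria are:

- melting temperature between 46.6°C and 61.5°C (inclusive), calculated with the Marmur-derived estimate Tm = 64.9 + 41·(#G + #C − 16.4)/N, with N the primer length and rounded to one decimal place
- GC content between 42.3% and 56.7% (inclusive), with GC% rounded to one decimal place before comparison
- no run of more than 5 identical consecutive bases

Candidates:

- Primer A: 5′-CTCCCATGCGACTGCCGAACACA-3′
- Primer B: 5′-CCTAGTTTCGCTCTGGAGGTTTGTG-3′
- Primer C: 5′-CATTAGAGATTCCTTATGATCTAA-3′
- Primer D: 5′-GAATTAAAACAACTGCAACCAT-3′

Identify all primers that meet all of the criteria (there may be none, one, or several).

Primer B only.

Primer A (23 nt, A=6 T=3 G=4 C=10): Tm = 64.9 + 41·(14 − 16.4)/23 = 60.6°C ✓; GC 14/23 = 60.9%, outside 42.3–56.7% ✗; longest run = 3 ✓ — fails.
Primer B (25 nt, A=2 T=10 G=8 C=5): Tm = 64.9 + 41·(13 − 16.4)/25 = 59.3°C ✓; GC 13/25 = 52.0% ✓; longest run = 3 ✓ — passes.
Primer C (24 nt, A=8 T=9 G=3 C=4): Tm = 64.9 + 41·(7 − 16.4)/24 = 48.8°C ✓; GC 7/24 = 29.2%, outside 42.3–56.7% ✗; longest run = 2 ✓ — fails.
Primer D (22 nt, A=11 T=4 G=2 C=5): Tm = 64.9 + 41·(7 − 16.4)/22 = 47.4°C ✓; GC 7/22 = 31.8%, outside 42.3–56.7% ✗; longest run = 4 ✓ — fails.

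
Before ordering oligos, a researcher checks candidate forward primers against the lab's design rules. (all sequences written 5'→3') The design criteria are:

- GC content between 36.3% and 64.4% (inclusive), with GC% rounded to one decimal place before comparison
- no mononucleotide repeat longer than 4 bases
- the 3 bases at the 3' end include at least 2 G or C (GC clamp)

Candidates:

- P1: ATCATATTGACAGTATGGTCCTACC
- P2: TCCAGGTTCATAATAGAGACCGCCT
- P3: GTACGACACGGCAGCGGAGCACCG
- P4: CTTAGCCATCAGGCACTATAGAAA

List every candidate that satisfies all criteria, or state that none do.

P1 (25 nt, A=7 T=8 G=4 C=6): GC 10/25 = 40.0% ✓; longest run = 2 ✓; 3' end ACC has 2 G/C ✓ — passes.
P2 (25 nt, A=7 T=6 G=5 C=7): GC 12/25 = 48.0% ✓; longest run = 2 ✓; 3' end CCT has 2 G/C ✓ — passes.
P3 (24 nt, A=6 T=1 G=9 C=8): GC 17/24 = 70.8%, outside 36.3–64.4% ✗; longest run = 2 ✓; 3' end CCG has 3 G/C ✓ — fails.
P4 (24 nt, A=9 T=5 G=4 C=6): GC 10/24 = 41.7% ✓; longest run = 3 ✓; 3' end AAA has 0 G/C, need ≥2 ✗ — fails.

P1 and P2.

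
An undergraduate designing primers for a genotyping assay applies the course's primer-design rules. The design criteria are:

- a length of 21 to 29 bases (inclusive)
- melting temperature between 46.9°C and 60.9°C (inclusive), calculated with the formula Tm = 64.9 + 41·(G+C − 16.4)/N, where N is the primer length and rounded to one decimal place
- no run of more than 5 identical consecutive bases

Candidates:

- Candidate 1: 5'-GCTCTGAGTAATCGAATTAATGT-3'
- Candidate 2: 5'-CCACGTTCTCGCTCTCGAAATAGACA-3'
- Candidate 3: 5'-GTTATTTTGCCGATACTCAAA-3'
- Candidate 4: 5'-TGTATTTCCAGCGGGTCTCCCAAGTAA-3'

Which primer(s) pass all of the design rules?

Candidate 1, Candidate 2 and Candidate 4.

Candidate 1 (23 nt, A=7 T=8 G=5 C=3): length 23 ✓; Tm = 64.9 + 41·(8 − 16.4)/23 = 49.9°C ✓; longest run = 2 ✓ — passes.
Candidate 2 (26 nt, A=7 T=6 G=4 C=9): length 26 ✓; Tm = 64.9 + 41·(13 − 16.4)/26 = 59.5°C ✓; longest run = 3 ✓ — passes.
Candidate 3 (21 nt, A=6 T=8 G=3 C=4): length 21 ✓; Tm = 64.9 + 41·(7 − 16.4)/21 = 46.5°C, outside 46.9–60.9°C ✗; longest run = 4 ✓ — fails.
Candidate 4 (27 nt, A=6 T=8 G=6 C=7): length 27 ✓; Tm = 64.9 + 41·(13 − 16.4)/27 = 59.7°C ✓; longest run = 3 ✓ — passes.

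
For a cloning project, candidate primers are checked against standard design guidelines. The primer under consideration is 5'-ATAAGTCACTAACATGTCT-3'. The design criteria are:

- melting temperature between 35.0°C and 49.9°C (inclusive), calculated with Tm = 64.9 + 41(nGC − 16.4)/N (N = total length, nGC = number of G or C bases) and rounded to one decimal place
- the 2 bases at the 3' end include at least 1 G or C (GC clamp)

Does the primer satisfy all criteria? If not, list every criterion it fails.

Base counts: A=7, T=6, G=2, C=4 (length 19).
Tm: Tm = 64.9 + 41·(6 − 16.4)/19 = 42.5°C ✓
GC clamp: 3' end CT has 1 G/C ✓

Meets all criteria.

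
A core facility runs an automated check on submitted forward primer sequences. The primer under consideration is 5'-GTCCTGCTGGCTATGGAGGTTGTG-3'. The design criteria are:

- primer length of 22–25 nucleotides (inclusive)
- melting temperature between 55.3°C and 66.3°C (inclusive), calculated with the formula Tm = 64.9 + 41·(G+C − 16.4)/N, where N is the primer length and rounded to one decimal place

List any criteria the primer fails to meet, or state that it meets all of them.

Meets all criteria.

Base counts: A=2, T=8, G=10, C=4 (length 24).
length: length 24 ✓
Tm: Tm = 64.9 + 41·(14 − 16.4)/24 = 60.8°C ✓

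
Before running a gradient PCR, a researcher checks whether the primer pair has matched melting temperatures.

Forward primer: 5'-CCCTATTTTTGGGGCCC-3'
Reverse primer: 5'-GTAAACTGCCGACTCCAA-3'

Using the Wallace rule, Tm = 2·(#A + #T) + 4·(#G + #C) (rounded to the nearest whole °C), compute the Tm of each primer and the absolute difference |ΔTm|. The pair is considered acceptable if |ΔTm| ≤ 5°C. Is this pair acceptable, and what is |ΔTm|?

|ΔTm| = 0°C; the pair is acceptable.

Forward: A=1 T=6 G=4 C=6 → Tm = 2·7 + 4·10 = 54°C.
Reverse: A=6 T=3 G=3 C=6 → Tm = 2·9 + 4·9 = 54°C.
|ΔTm| = |54 − 54| = 0°C, ≤ 5°C.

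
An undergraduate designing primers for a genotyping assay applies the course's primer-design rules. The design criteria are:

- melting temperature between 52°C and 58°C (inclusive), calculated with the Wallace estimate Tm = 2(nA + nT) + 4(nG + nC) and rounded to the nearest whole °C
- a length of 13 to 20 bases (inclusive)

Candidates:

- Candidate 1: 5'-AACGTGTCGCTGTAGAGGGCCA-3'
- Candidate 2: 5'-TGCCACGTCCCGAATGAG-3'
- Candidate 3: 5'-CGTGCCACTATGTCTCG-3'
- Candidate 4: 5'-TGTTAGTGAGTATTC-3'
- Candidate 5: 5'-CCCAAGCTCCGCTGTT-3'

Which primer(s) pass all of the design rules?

Candidate 2, Candidate 3 and Candidate 5.

Candidate 1 (22 nt, A=5 T=4 G=8 C=5): Tm = 2·9 + 4·13 = 70°C, outside 52–58°C ✗; length 22, outside 13–20 ✗ — fails.
Candidate 2 (18 nt, A=4 T=3 G=5 C=6): Tm = 2·7 + 4·11 = 58°C ✓; length 18 ✓ — passes.
Candidate 3 (17 nt, A=2 T=5 G=4 C=6): Tm = 2·7 + 4·10 = 54°C ✓; length 17 ✓ — passes.
Candidate 4 (15 nt, A=3 T=7 G=4 C=1): Tm = 2·10 + 4·5 = 40°C, outside 52–58°C ✗; length 15 ✓ — fails.
Candidate 5 (16 nt, A=2 T=4 G=3 C=7): Tm = 2·6 + 4·10 = 52°C ✓; length 16 ✓ — passes.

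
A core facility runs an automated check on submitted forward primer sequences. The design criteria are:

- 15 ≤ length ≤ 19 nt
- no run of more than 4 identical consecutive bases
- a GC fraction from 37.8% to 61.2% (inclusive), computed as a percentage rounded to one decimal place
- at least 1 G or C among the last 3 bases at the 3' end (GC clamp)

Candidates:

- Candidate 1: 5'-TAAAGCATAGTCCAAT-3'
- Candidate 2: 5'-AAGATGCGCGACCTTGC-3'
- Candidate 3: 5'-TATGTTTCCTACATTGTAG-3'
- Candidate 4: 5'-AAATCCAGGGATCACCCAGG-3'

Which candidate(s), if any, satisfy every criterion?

Candidate 1 (16 nt, A=7 T=4 G=2 C=3): length 16 ✓; longest run = 3 ✓; GC 5/16 = 31.3%, outside 37.8–61.2% ✗; 3' end AAT has 0 G/C, need ≥1 ✗ — fails.
Candidate 2 (17 nt, A=4 T=3 G=5 C=5): length 17 ✓; longest run = 2 ✓; GC 10/17 = 58.8% ✓; 3' end TGC has 2 G/C ✓ — passes.
Candidate 3 (19 nt, A=4 T=9 G=3 C=3): length 19 ✓; longest run = 3 ✓; GC 6/19 = 31.6%, outside 37.8–61.2% ✗; 3' end TAG has 1 G/C ✓ — fails.
Candidate 4 (20 nt, A=7 T=2 G=5 C=6): length 20, outside 15–19 ✗; longest run = 3 ✓; GC 11/20 = 55.0% ✓; 3' end AGG has 2 G/C ✓ — fails.

Candidate 2 only.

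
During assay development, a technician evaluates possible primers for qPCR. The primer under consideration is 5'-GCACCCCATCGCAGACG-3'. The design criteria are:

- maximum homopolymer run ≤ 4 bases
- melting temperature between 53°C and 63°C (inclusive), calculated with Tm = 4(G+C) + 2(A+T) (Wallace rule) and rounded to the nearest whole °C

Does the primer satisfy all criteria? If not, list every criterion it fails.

Meets all criteria.

Base counts: A=4, T=1, G=4, C=8 (length 17).
homopolymer run: longest run = 4 ✓
Tm: Tm = 2·5 + 4·12 = 58°C ✓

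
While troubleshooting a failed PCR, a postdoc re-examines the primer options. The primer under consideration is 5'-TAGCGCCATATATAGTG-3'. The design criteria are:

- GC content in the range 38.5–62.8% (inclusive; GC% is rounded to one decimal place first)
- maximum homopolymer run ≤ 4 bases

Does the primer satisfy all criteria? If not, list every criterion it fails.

Base counts: A=5, T=5, G=4, C=3 (length 17).
GC content: GC 7/17 = 41.2% ✓
homopolymer run: longest run = 2 ✓

Meets all criteria.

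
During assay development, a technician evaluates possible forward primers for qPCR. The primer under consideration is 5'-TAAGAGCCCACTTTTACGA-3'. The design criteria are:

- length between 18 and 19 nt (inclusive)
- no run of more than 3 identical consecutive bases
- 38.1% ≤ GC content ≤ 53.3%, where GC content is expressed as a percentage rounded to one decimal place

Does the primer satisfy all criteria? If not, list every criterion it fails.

Fails: homopolymer run.

Base counts: A=6, T=5, G=3, C=5 (length 19).
length: length 19 ✓
homopolymer run: longest run = 4, exceeds 3 ✗
GC content: GC 8/19 = 42.1% ✓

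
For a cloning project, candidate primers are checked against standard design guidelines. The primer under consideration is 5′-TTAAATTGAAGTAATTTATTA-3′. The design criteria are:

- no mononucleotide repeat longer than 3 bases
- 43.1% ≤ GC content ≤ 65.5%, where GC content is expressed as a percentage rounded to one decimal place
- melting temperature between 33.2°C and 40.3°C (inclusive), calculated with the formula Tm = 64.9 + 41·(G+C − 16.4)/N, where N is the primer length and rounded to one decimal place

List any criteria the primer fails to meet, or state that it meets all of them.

Fails: GC content.

Base counts: A=9, T=10, G=2, C=0 (length 21).
homopolymer run: longest run = 3 ✓
GC content: GC 2/21 = 9.5%, outside 43.1–65.5% ✗
Tm: Tm = 64.9 + 41·(2 − 16.4)/21 = 36.8°C ✓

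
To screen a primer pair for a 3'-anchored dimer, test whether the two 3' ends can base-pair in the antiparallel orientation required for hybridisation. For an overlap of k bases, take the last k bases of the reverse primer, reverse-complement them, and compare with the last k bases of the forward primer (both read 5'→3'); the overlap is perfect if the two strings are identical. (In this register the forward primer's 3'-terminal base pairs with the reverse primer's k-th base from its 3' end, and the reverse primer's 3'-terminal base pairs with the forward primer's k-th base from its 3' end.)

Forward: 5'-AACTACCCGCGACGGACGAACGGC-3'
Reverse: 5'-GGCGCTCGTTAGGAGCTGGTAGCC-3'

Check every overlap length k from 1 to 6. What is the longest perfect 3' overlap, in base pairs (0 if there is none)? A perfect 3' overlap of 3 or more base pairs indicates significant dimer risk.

Longest perfect overlap: 3 complementary base pairs; significant dimer risk (threshold 3).

Last 6 bases (5'→3') — forward …AACGGC, reverse …GTAGCC.
Reverse complement of the reverse primer's last 6 bases: GGCTAC; its first k bases are the reverse complement of the reverse primer's last k bases, so a perfect k-base overlap needs the forward primer's last k bases to equal them.
Comparing (forward last k vs required): k=1: C vs G ✗; k=2: GC vs GG ✗; k=3: GGC vs GGC ✓; k=4: CGGC vs GGCT ✗; k=5: ACGGC vs GGCTA ✗; k=6: AACGGC vs GGCTAC ✗.
Only k = 3 is perfect, so the longest perfect 3' overlap is 3.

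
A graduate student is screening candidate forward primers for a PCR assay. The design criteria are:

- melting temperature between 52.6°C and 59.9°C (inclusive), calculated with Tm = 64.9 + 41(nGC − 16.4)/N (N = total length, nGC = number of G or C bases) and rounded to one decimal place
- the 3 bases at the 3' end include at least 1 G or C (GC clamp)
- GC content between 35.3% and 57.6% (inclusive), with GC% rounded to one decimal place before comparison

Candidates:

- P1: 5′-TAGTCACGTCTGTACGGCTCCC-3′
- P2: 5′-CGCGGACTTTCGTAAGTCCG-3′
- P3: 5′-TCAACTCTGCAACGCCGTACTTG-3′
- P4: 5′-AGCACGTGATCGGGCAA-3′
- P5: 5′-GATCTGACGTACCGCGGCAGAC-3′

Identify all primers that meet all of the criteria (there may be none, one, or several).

P3 only.

P1 (22 nt, A=3 T=6 G=5 C=8): Tm = 64.9 + 41·(13 − 16.4)/22 = 58.6°C ✓; 3' end CCC has 3 G/C ✓; GC 13/22 = 59.1%, outside 35.3–57.6% ✗ — fails.
P2 (20 nt, A=3 T=5 G=6 C=6): Tm = 64.9 + 41·(12 − 16.4)/20 = 55.9°C ✓; 3' end CCG has 3 G/C ✓; GC 12/20 = 60.0%, outside 35.3–57.6% ✗ — fails.
P3 (23 nt, A=5 T=6 G=4 C=8): Tm = 64.9 + 41·(12 − 16.4)/23 = 57.1°C ✓; 3' end TTG has 1 G/C ✓; GC 12/23 = 52.2% ✓ — passes.
P4 (17 nt, A=5 T=2 G=6 C=4): Tm = 64.9 + 41·(10 − 16.4)/17 = 49.5°C, outside 52.6–59.9°C ✗; 3' end CAA has 1 G/C ✓; GC 10/17 = 58.8%, outside 35.3–57.6% ✗ — fails.
P5 (22 nt, A=5 T=3 G=7 C=7): Tm = 64.9 + 41·(14 − 16.4)/22 = 60.4°C, outside 52.6–59.9°C ✗; 3' end GAC has 2 G/C ✓; GC 14/22 = 63.6%, outside 35.3–57.6% ✗ — fails.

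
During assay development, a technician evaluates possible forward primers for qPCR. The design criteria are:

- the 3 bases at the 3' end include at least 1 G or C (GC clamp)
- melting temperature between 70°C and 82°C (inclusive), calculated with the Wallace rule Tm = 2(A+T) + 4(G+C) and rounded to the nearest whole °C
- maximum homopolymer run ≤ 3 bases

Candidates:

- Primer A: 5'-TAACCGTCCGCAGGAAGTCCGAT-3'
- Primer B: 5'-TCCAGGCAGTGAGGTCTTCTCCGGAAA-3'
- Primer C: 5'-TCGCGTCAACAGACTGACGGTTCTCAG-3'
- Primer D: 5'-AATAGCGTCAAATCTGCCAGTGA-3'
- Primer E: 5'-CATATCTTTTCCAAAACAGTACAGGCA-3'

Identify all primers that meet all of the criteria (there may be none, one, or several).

Primer A only.

Primer A (23 nt, A=6 T=4 G=6 C=7): 3' end GAT has 1 G/C ✓; Tm = 2·10 + 4·13 = 72°C ✓; longest run = 2 ✓ — passes.
Primer B (27 nt, A=6 T=6 G=8 C=7): 3' end AAA has 0 G/C, need ≥1 ✗; Tm = 2·12 + 4·15 = 84°C, outside 70–82°C ✗; longest run = 3 ✓ — fails.
Primer C (27 nt, A=6 T=6 G=7 C=8): 3' end CAG has 2 G/C ✓; Tm = 2·12 + 4·15 = 84°C, outside 70–82°C ✗; longest run = 2 ✓ — fails.
Primer D (23 nt, A=8 T=5 G=5 C=5): 3' end TGA has 1 G/C ✓; Tm = 2·13 + 4·10 = 66°C, outside 70–82°C ✗; longest run = 3 ✓ — fails.
Primer E (27 nt, A=10 T=7 G=3 C=7): 3' end GCA has 2 G/C ✓; Tm = 2·17 + 4·10 = 74°C ✓; longest run = 4, exceeds 3 ✗ — fails.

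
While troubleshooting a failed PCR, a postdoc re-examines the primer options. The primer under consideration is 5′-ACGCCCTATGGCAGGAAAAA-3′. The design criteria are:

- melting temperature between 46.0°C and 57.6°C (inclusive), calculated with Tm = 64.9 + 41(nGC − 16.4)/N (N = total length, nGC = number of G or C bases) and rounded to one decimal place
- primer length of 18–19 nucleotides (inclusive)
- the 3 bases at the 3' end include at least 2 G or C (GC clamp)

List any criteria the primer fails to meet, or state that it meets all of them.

Base counts: A=8, T=2, G=5, C=5 (length 20).
Tm: Tm = 64.9 + 41·(10 − 16.4)/20 = 51.8°C ✓
length: length 20, outside 18–19 ✗
GC clamp: 3' end AAA has 0 G/C, need ≥2 ✗

Fails: length, GC clamp.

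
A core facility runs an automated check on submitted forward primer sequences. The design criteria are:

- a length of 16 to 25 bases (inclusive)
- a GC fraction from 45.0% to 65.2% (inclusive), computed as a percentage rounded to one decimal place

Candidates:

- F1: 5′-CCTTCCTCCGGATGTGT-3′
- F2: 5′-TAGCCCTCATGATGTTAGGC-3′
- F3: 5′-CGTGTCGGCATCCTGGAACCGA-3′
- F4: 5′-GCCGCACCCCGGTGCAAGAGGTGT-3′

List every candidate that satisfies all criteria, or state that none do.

F1 (17 nt, A=1 T=6 G=4 C=6): length 17 ✓; GC 10/17 = 58.8% ✓ — passes.
F2 (20 nt, A=4 T=6 G=5 C=5): length 20 ✓; GC 10/20 = 50.0% ✓ — passes.
F3 (22 nt, A=4 T=4 G=7 C=7): length 22 ✓; GC 14/22 = 63.6% ✓ — passes.
F4 (24 nt, A=4 T=3 G=9 C=8): length 24 ✓; GC 17/24 = 70.8%, outside 45.0–65.2% ✗ — fails.

F1, F2 and F3.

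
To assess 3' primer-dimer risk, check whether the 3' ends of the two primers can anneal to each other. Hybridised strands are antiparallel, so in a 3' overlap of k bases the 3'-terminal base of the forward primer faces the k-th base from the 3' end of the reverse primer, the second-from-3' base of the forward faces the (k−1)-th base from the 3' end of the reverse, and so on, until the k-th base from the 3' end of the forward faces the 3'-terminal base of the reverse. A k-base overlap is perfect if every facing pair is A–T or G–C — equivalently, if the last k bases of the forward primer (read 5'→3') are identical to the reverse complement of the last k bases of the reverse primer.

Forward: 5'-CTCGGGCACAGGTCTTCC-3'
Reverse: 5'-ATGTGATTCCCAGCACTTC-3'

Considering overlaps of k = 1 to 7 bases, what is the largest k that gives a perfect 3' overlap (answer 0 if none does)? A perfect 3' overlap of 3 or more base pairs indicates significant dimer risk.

Last 7 bases (5'→3') — forward …GTCTTCC, reverse …GCACTTC.
Reverse complement of the reverse primer's last 7 bases: GAAGTGC; its first k bases are the reverse complement of the reverse primer's last k bases, so a perfect k-base overlap needs the forward primer's last k bases to equal them.
Comparing (forward last k vs required): k=1: C vs G ✗; k=2: CC vs GA ✗; k=3: TCC vs GAA ✗; k=4: TTCC vs GAAG ✗; k=5: CTTCC vs GAAGT ✗; k=6: TCTTCC vs GAAGTG ✗; k=7: GTCTTCC vs GAAGTGC ✗.
No overlap length from 1 to 7 is perfect, so the longest perfect 3' overlap is 0.

Longest perfect overlap: 0 complementary base pairs; below the dimer-risk threshold (threshold 3).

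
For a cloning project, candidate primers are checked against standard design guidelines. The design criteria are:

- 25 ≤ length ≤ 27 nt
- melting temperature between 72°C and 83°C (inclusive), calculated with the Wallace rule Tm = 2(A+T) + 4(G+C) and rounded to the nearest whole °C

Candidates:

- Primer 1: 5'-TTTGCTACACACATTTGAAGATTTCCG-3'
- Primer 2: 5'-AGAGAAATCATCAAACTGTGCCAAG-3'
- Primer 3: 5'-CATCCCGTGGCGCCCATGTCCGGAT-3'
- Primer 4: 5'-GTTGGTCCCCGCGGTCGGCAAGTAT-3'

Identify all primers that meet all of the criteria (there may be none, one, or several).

Primer 1 (27 nt, A=7 T=10 G=4 C=6): length 27 ✓; Tm = 2·17 + 4·10 = 74°C ✓ — passes.
Primer 2 (25 nt, A=11 T=4 G=5 C=5): length 25 ✓; Tm = 2·15 + 4·10 = 70°C, outside 72–83°C ✗ — fails.
Primer 3 (25 nt, A=3 T=5 G=7 C=10): length 25 ✓; Tm = 2·8 + 4·17 = 84°C, outside 72–83°C ✗ — fails.
Primer 4 (25 nt, A=3 T=6 G=9 C=7): length 25 ✓; Tm = 2·9 + 4·16 = 82°C ✓ — passes.

Primer 1 and Primer 4.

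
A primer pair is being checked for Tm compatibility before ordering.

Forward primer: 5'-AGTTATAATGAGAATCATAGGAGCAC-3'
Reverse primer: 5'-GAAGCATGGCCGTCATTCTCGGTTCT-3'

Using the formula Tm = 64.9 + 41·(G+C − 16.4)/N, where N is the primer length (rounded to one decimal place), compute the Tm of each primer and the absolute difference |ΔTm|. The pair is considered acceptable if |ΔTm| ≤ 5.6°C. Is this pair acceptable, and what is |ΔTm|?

|ΔTm| = 7.9°C; the pair is not acceptable.

Forward: G+C = 9, N = 26 → Tm = 64.9 + 41·(9 − 16.4)/26 = 53.2°C.
Reverse: G+C = 14, N = 26 → Tm = 64.9 + 41·(14 − 16.4)/26 = 61.1°C.
|ΔTm| = |53.2 − 61.1| = 7.9°C, > 5.6°C.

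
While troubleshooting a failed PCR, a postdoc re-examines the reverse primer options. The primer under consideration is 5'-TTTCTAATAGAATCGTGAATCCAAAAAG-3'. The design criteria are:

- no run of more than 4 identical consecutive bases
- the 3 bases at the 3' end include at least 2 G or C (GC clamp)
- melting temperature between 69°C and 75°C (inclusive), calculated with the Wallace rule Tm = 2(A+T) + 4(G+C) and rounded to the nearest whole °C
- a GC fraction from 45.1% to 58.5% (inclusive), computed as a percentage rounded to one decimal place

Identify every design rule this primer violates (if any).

Base counts: A=12, T=8, G=4, C=4 (length 28).
homopolymer run: longest run = 5, exceeds 4 ✗
GC clamp: 3' end AAG has 1 G/C, need ≥2 ✗
Tm: Tm = 2·20 + 4·8 = 72°C ✓
GC content: GC 8/28 = 28.6%, outside 45.1–58.5% ✗

Fails: homopolymer run, GC clamp, GC content.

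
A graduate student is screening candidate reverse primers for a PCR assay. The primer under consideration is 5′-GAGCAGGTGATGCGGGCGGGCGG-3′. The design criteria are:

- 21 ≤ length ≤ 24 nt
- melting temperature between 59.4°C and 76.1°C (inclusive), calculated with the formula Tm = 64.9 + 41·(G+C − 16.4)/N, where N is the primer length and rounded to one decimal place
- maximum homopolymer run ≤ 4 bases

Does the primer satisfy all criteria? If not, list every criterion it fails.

Base counts: A=3, T=2, G=14, C=4 (length 23).
length: length 23 ✓
Tm: Tm = 64.9 + 41·(18 − 16.4)/23 = 67.8°C ✓
homopolymer run: longest run = 3 ✓

Meets all criteria.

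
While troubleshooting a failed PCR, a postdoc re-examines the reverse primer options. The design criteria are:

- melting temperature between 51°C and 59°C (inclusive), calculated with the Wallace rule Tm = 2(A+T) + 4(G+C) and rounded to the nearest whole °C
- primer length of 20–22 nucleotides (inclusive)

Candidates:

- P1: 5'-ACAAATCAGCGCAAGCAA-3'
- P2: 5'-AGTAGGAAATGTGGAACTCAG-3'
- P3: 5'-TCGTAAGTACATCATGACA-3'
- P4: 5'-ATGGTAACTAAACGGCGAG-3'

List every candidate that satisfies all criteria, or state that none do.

None of the candidates satisfy all criteria.

P1 (18 nt, A=9 T=1 G=3 C=5): Tm = 2·10 + 4·8 = 52°C ✓; length 18, outside 20–22 ✗ — fails.
P2 (21 nt, A=8 T=4 G=7 C=2): Tm = 2·12 + 4·9 = 60°C, outside 51–59°C ✗; length 21 ✓ — fails.
P3 (19 nt, A=7 T=5 G=3 C=4): Tm = 2·12 + 4·7 = 52°C ✓; length 19, outside 20–22 ✗ — fails.
P4 (19 nt, A=7 T=3 G=6 C=3): Tm = 2·10 + 4·9 = 56°C ✓; length 19, outside 20–22 ✗ — fails.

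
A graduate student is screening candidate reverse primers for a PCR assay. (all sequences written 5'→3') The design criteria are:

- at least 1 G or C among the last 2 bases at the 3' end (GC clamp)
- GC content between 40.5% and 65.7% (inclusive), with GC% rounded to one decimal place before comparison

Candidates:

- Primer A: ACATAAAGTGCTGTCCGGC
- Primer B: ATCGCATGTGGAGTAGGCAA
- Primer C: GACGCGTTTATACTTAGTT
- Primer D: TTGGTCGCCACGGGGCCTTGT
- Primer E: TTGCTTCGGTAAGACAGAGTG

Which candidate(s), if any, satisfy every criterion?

Primer A and Primer E.

Primer A (19 nt, A=5 T=4 G=5 C=5): 3' end GC has 2 G/C ✓; GC 10/19 = 52.6% ✓ — passes.
Primer B (20 nt, A=6 T=4 G=7 C=3): 3' end AA has 0 G/C, need ≥1 ✗; GC 10/20 = 50.0% ✓ — fails.
Primer C (19 nt, A=4 T=8 G=4 C=3): 3' end TT has 0 G/C, need ≥1 ✗; GC 7/19 = 36.8%, outside 40.5–65.7% ✗ — fails.
Primer D (21 nt, A=1 T=6 G=8 C=6): 3' end GT has 1 G/C ✓; GC 14/21 = 66.7%, outside 40.5–65.7% ✗ — fails.
Primer E (21 nt, A=5 T=6 G=7 C=3): 3' end TG has 1 G/C ✓; GC 10/21 = 47.6% ✓ — passes.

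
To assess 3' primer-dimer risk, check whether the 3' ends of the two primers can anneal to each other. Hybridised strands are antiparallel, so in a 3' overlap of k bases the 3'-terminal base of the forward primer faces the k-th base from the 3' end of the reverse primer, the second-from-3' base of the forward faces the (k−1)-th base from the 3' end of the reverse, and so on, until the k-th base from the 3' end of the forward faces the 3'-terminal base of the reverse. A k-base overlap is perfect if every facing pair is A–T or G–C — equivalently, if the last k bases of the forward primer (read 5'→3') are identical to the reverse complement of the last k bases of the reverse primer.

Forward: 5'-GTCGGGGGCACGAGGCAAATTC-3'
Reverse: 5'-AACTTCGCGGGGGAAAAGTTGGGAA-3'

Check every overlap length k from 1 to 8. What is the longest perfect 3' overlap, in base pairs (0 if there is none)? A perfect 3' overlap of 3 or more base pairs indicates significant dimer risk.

Longest perfect overlap: 3 complementary base pairs; significant dimer risk (threshold 3).

Last 8 bases (5'→3') — forward …GCAAATTC, reverse …GTTGGGAA.
Reverse complement of the reverse primer's last 8 bases: TTCCCAAC; its first k bases are the reverse complement of the reverse primer's last k bases, so a perfect k-base overlap needs the forward primer's last k bases to equal them.
Comparing (forward last k vs required): k=1: C vs T ✗; k=2: TC vs TT ✗; k=3: TTC vs TTC ✓; k=4: ATTC vs TTCC ✗; k=5: AATTC vs TTCCC ✗; k=6: AAATTC vs TTCCCA ✗; k=7: CAAATTC vs TTCCCAA ✗; k=8: GCAAATTC vs TTCCCAAC ✗.
Only k = 3 is perfect, so the longest perfect 3' overlap is 3.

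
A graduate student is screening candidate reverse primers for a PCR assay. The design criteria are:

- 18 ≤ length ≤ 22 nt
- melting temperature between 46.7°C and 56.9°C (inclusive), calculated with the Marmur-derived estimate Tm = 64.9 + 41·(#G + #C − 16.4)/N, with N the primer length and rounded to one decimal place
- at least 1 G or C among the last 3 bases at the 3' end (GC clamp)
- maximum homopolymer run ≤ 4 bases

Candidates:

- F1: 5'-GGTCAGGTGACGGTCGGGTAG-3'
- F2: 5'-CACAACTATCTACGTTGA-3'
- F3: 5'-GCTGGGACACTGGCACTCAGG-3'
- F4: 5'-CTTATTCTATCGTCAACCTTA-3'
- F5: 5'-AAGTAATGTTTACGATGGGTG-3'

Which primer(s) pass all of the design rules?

F5 only.

F1 (21 nt, A=3 T=4 G=11 C=3): length 21 ✓; Tm = 64.9 + 41·(14 − 16.4)/21 = 60.2°C, outside 46.7–56.9°C ✗; 3' end TAG has 1 G/C ✓; longest run = 3 ✓ — fails.
F2 (18 nt, A=6 T=5 G=2 C=5): length 18 ✓; Tm = 64.9 + 41·(7 − 16.4)/18 = 43.5°C, outside 46.7–56.9°C ✗; 3' end TGA has 1 G/C ✓; longest run = 2 ✓ — fails.
F3 (21 nt, A=4 T=3 G=8 C=6): length 21 ✓; Tm = 64.9 + 41·(14 − 16.4)/21 = 60.2°C, outside 46.7–56.9°C ✗; 3' end AGG has 2 G/C ✓; longest run = 3 ✓ — fails.
F4 (21 nt, A=5 T=9 G=1 C=6): length 21 ✓; Tm = 64.9 + 41·(7 − 16.4)/21 = 46.5°C, outside 46.7–56.9°C ✗; 3' end TTA has 0 G/C, need ≥1 ✗; longest run = 2 ✓ — fails.
F5 (21 nt, A=6 T=7 G=7 C=1): length 21 ✓; Tm = 64.9 + 41·(8 − 16.4)/21 = 48.5°C ✓; 3' end GTG has 2 G/C ✓; longest run = 3 ✓ — passes.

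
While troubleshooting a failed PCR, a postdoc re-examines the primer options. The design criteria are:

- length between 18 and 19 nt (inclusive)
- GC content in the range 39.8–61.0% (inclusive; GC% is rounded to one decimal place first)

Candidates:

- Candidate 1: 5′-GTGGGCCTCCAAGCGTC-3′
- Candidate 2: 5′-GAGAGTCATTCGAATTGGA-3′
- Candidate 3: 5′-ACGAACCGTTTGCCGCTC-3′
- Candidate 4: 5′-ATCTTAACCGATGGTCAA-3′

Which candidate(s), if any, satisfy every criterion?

Candidate 2 only.

Candidate 1 (17 nt, A=2 T=3 G=6 C=6): length 17, outside 18–19 ✗; GC 12/17 = 70.6%, outside 39.8–61.0% ✗ — fails.
Candidate 2 (19 nt, A=6 T=5 G=6 C=2): length 19 ✓; GC 8/19 = 42.1% ✓ — passes.
Candidate 3 (18 nt, A=3 T=4 G=4 C=7): length 18 ✓; GC 11/18 = 61.1%, outside 39.8–61.0% ✗ — fails.
Candidate 4 (18 nt, A=6 T=5 G=3 C=4): length 18 ✓; GC 7/18 = 38.9%, outside 39.8–61.0% ✗ — fails.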